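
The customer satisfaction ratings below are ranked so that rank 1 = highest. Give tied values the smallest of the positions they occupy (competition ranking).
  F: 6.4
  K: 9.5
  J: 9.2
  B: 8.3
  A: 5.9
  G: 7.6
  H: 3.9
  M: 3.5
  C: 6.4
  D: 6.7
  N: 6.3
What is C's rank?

Sorted (descending): 9.5, 9.2, 8.3, 7.6, 6.7, 6.4, 6.4, 6.3, 5.9, 3.9, 3.5
The 2 values of 6.4 occupy positions 6–7 → each gets rank 6.
C has value 6.4 → rank 6.

6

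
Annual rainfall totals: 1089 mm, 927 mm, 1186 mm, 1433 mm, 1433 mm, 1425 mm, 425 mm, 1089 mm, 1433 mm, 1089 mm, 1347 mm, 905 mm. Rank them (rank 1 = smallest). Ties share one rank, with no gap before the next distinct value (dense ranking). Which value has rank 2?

Sorted (ascending): 425, 905, 927, 1089, 1089, 1089, 1186, 1347, 1425, 1433, 1433, 1433
The 3 values of 1089 share dense rank 4.
The 3 values of 1433 share dense rank 8.
Remaining distinct values take the next consecutive integers.
Rank 2 → value 905.

905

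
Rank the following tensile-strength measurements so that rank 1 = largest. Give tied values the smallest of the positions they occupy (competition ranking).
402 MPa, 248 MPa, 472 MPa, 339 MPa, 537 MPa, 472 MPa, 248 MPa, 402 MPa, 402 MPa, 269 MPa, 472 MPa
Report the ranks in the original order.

5, 10, 2, 8, 1, 2, 10, 5, 5, 9, 2

Sorted (descending): 537, 472, 472, 472, 402, 402, 402, 339, 269, 248, 248
The 3 values of 472 occupy positions 2–4 → each gets rank 2.
The 3 values of 402 occupy positions 5–7 → each gets rank 5.
The 2 values of 248 occupy positions 10–11 → each gets rank 10.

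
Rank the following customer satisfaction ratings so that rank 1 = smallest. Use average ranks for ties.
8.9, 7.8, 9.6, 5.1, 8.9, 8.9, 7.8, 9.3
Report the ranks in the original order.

5, 2.5, 8, 1, 5, 5, 2.5, 7

Sorted (ascending): 5.1, 7.8, 7.8, 8.9, 8.9, 8.9, 9.3, 9.6
The 2 values of 7.8 occupy positions 2–3 → average rank (2+3)/2 = 2.5.
The 3 values of 8.9 occupy positions 4–6 → average rank 5.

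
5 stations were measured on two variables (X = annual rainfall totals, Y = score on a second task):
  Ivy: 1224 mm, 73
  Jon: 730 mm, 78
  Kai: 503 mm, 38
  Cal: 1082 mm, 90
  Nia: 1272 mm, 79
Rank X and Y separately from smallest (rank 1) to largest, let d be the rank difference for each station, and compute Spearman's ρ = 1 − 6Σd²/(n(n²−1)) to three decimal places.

Ranks of variable 1: 4, 2, 1, 3, 5
Ranks of variable 2: 2, 3, 1, 5, 4
d = r₁ − r₂: 2, -1, 0, -2, 1
d²: 4, 1, 0, 4, 1; Σd² = 10
ρ = 1 − 6·10/(5·24) = 1 − 60/120 = 0.500

0.500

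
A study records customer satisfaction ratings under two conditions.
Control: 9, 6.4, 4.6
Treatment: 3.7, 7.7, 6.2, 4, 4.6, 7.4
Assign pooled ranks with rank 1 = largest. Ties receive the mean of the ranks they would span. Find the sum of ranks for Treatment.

Sorted (descending): 9, 7.7, 7.4, 6.4, 6.2, 4.6, 4.6, 4, 3.7
The 2 values of 4.6 occupy positions 6–7 → average rank (6+7)/2 = 6.5.
Treatment values → pooled ranks: 3.7→9, 7.7→2, 6.2→5, 4→8, 4.6→6.5, 7.4→3
Rank sum = 9 + 2 + 5 + 8 + 6.5 + 3 = 33.5

33.5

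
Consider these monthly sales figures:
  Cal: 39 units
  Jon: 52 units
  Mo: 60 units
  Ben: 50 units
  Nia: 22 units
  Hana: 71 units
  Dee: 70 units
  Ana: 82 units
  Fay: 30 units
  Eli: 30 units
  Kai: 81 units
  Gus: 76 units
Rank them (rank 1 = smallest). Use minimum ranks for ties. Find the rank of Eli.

Sorted (ascending): 22, 30, 30, 39, 50, 52, 60, 70, 71, 76, 81, 82
The 2 values of 30 occupy positions 2–3 → each gets rank 2.
Eli has value 30 units → rank 2.

2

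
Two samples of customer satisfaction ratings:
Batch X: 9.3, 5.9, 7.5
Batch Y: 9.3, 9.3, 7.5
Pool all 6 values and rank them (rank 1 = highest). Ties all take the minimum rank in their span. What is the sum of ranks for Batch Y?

6

Sorted (descending): 9.3, 9.3, 9.3, 7.5, 7.5, 5.9
The 3 values of 9.3 occupy positions 1–3 → each gets rank 1.
The 2 values of 7.5 occupy positions 4–5 → each gets rank 4.
Batch Y values → pooled ranks: 9.3→1, 9.3→1, 7.5→4
Rank sum = 1 + 1 + 4 = 6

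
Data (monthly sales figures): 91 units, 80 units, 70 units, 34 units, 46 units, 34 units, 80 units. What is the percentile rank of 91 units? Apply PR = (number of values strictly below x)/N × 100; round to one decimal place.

N = 7.
Strictly below 91: 6. Equal to 91: 1.
PR = 6/7 × 100 = 85.7

85.7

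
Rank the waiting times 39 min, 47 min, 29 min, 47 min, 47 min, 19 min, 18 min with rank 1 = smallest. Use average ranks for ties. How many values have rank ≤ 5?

4

Sorted (ascending): 18, 19, 29, 39, 47, 47, 47
The 3 values of 47 occupy positions 5–7 → average rank 6.
Ranks ≤ 5: {1, 2, 3, 4} → 4 values.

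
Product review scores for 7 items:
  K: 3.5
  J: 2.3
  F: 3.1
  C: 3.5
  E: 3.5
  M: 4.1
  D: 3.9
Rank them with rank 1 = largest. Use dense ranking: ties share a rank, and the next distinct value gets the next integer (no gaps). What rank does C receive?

3

Sorted (descending): 4.1, 3.9, 3.5, 3.5, 3.5, 3.1, 2.3
The 3 values of 3.5 share dense rank 3.
Remaining distinct values take the next consecutive integers.
C has value 3.5 → rank 3.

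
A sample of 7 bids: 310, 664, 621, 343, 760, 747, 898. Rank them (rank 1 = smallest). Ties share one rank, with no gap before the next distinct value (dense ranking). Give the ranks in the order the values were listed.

Sorted (ascending): 310, 343, 621, 664, 747, 760, 898
No ties — each value takes its position as its rank.

1, 4, 3, 2, 6, 5, 7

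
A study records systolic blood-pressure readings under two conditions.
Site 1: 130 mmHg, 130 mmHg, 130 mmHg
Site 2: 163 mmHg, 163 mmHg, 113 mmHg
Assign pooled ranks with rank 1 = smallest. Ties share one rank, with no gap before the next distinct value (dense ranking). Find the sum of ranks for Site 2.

Sorted (ascending): 113, 130, 130, 130, 163, 163
The 3 values of 130 share dense rank 2.
The 2 values of 163 share dense rank 3.
Remaining distinct values take the next consecutive integers.
Site 2 values → pooled ranks: 163→3, 163→3, 113→1
Rank sum = 3 + 3 + 1 = 7

7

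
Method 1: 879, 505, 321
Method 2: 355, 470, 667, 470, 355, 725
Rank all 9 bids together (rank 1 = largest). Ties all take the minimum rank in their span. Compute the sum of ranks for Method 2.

Sorted (descending): 879, 725, 667, 505, 470, 470, 355, 355, 321
The 2 values of 470 occupy positions 5–6 → each gets rank 5.
The 2 values of 355 occupy positions 7–8 → each gets rank 7.
Method 2 values → pooled ranks: 355→7, 470→5, 667→3, 470→5, 355→7, 725→2
Rank sum = 7 + 5 + 3 + 5 + 7 + 2 = 29

29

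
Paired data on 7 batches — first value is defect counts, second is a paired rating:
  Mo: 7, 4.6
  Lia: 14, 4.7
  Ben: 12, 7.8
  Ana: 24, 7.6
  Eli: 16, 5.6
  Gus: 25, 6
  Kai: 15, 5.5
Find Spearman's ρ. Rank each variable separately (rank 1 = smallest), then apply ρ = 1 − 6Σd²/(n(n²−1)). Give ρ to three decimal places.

0.429

Ranks of variable 1: 1, 3, 2, 6, 5, 7, 4
Ranks of variable 2: 1, 2, 7, 6, 4, 5, 3
d = r₁ − r₂: 0, 1, -5, 0, 1, 2, 1
d²: 0, 1, 25, 0, 1, 4, 1; Σd² = 32
ρ = 1 − 6·32/(7·48) = 1 − 192/336 = 0.429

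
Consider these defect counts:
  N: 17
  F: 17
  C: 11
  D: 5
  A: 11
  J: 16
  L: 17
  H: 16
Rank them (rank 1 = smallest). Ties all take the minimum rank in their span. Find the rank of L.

6

Sorted (ascending): 5, 11, 11, 16, 16, 17, 17, 17
The 2 values of 11 occupy positions 2–3 → each gets rank 2.
The 2 values of 16 occupy positions 4–5 → each gets rank 4.
The 3 values of 17 occupy positions 6–8 → each gets rank 6.
L has value 17 → rank 6.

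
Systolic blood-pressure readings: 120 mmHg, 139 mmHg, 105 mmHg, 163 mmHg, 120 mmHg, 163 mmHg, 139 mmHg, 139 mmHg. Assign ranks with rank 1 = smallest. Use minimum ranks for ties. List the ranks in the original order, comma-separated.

Sorted (ascending): 105, 120, 120, 139, 139, 139, 163, 163
The 2 values of 120 occupy positions 2–3 → each gets rank 2.
The 3 values of 139 occupy positions 4–6 → each gets rank 4.
The 2 values of 163 occupy positions 7–8 → each gets rank 7.

2, 4, 1, 7, 2, 7, 4, 4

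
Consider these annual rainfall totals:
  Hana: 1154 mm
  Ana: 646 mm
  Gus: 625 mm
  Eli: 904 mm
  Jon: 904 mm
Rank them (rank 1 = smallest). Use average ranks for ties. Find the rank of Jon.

Sorted (ascending): 625, 646, 904, 904, 1154
The 2 values of 904 occupy positions 3–4 → average rank (3+4)/2 = 3.5.
Jon has value 904 mm → rank 3.5.

3.5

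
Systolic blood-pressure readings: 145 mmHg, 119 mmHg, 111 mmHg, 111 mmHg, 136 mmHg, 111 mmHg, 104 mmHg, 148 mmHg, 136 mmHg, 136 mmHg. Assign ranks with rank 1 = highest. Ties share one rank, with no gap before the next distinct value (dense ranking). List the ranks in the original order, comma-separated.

2, 4, 5, 5, 3, 5, 6, 1, 3, 3

Sorted (descending): 148, 145, 136, 136, 136, 119, 111, 111, 111, 104
The 3 values of 136 share dense rank 3.
The 3 values of 111 share dense rank 5.
Remaining distinct values take the next consecutive integers.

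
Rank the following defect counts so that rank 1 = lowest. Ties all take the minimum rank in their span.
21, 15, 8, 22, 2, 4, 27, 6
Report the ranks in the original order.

6, 5, 4, 7, 1, 2, 8, 3

Sorted (ascending): 2, 4, 6, 8, 15, 21, 22, 27
No ties — each value takes its position as its rank.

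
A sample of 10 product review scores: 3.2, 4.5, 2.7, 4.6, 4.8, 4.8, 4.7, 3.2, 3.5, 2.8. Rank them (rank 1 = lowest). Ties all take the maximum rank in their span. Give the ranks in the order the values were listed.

4, 6, 1, 7, 10, 10, 8, 4, 5, 2

Sorted (ascending): 2.7, 2.8, 3.2, 3.2, 3.5, 4.5, 4.6, 4.7, 4.8, 4.8
The 2 values of 3.2 occupy positions 3–4 → each gets rank 4.
The 2 values of 4.8 occupy positions 9–10 → each gets rank 10.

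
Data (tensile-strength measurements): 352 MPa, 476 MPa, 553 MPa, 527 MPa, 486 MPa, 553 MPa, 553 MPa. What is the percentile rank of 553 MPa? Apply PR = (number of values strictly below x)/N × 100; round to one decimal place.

57.1

N = 7.
Strictly below 553: 4. Equal to 553: 3.
PR = 4/7 × 100 = 57.1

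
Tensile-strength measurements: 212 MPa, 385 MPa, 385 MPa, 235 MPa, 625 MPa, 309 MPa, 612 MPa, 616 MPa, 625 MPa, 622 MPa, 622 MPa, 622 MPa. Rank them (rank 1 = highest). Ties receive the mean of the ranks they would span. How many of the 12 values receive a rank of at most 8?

7

Sorted (descending): 625, 625, 622, 622, 622, 616, 612, 385, 385, 309, 235, 212
The 2 values of 625 occupy positions 1–2 → average rank (1+2)/2 = 1.5.
The 3 values of 622 occupy positions 3–5 → average rank 4.
The 2 values of 385 occupy positions 8–9 → average rank (8+9)/2 = 8.5.
Ranks ≤ 8: {1.5, 1.5, 4, 4, 4, 6, 7} → 7 values.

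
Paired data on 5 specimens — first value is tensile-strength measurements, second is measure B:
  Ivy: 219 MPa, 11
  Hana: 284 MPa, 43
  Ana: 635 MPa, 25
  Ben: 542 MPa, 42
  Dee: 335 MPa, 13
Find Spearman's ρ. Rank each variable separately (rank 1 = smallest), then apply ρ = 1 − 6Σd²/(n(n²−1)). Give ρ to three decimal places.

Ranks of variable 1: 1, 2, 5, 4, 3
Ranks of variable 2: 1, 5, 3, 4, 2
d = r₁ − r₂: 0, -3, 2, 0, 1
d²: 0, 9, 4, 0, 1; Σd² = 14
ρ = 1 − 6·14/(5·24) = 1 − 84/120 = 0.300

0.300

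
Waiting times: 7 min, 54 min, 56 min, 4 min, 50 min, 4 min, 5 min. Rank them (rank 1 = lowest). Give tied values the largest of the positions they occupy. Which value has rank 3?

Sorted (ascending): 4, 4, 5, 7, 50, 54, 56
The 2 values of 4 occupy positions 1–2 → each gets rank 2.
Rank 3 → value 5.

5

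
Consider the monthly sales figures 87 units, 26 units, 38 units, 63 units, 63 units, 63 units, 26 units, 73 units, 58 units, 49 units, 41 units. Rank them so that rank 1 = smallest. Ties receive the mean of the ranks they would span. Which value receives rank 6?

58

Sorted (ascending): 26, 26, 38, 41, 49, 58, 63, 63, 63, 73, 87
The 2 values of 26 occupy positions 1–2 → average rank (1+2)/2 = 1.5.
The 3 values of 63 occupy positions 7–9 → average rank 8.
Rank 6 → value 58.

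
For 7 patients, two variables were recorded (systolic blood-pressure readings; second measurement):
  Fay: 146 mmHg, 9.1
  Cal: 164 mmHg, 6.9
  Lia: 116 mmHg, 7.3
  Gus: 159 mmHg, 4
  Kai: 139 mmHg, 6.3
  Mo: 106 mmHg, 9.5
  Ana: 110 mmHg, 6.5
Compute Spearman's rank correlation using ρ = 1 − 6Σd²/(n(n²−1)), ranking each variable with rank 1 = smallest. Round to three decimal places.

Ranks of variable 1: 5, 7, 3, 6, 4, 1, 2
Ranks of variable 2: 6, 4, 5, 1, 2, 7, 3
d = r₁ − r₂: -1, 3, -2, 5, 2, -6, -1
d²: 1, 9, 4, 25, 4, 36, 1; Σd² = 80
ρ = 1 − 6·80/(7·48) = 1 − 480/336 = -0.429

-0.429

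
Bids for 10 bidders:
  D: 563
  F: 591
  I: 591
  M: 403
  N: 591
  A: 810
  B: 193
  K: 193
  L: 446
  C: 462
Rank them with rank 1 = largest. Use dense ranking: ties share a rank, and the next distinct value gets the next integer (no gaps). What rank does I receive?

2

Sorted (descending): 810, 591, 591, 591, 563, 462, 446, 403, 193, 193
The 3 values of 591 share dense rank 2.
The 2 values of 193 share dense rank 7.
Remaining distinct values take the next consecutive integers.
I has value 591 → rank 2.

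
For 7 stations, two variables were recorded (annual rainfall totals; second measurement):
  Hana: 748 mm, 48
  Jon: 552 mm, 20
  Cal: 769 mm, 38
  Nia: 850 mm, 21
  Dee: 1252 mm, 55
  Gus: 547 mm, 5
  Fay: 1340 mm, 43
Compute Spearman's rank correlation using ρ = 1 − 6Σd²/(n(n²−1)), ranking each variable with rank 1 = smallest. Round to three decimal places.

0.679

Ranks of variable 1: 3, 2, 4, 5, 6, 1, 7
Ranks of variable 2: 6, 2, 4, 3, 7, 1, 5
d = r₁ − r₂: -3, 0, 0, 2, -1, 0, 2
d²: 9, 0, 0, 4, 1, 0, 4; Σd² = 18
ρ = 1 − 6·18/(7·48) = 1 − 108/336 = 0.679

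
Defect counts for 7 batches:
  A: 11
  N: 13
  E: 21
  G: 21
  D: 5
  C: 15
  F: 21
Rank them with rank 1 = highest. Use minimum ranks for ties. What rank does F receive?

1

Sorted (descending): 21, 21, 21, 15, 13, 11, 5
The 3 values of 21 occupy positions 1–3 → each gets rank 1.
F has value 21 → rank 1.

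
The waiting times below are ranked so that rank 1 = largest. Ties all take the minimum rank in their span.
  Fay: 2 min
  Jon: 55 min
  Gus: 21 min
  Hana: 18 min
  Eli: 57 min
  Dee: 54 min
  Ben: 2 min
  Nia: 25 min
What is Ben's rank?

7

Sorted (descending): 57, 55, 54, 25, 21, 18, 2, 2
The 2 values of 2 occupy positions 7–8 → each gets rank 7.
Ben has value 2 min → rank 7.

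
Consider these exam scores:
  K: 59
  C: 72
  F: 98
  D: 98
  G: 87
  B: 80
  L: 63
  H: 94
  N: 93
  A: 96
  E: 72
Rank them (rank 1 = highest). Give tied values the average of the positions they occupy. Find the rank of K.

Sorted (descending): 98, 98, 96, 94, 93, 87, 80, 72, 72, 63, 59
The 2 values of 98 occupy positions 1–2 → average rank (1+2)/2 = 1.5.
The 2 values of 72 occupy positions 8–9 → average rank (8+9)/2 = 8.5.
K has value 59 → rank 11.

11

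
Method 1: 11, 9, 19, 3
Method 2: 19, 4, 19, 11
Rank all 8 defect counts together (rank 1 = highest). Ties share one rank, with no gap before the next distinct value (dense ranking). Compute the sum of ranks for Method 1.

Sorted (descending): 19, 19, 19, 11, 11, 9, 4, 3
The 3 values of 19 share dense rank 1.
The 2 values of 11 share dense rank 2.
Remaining distinct values take the next consecutive integers.
Method 1 values → pooled ranks: 11→2, 9→3, 19→1, 3→5
Rank sum = 2 + 3 + 1 + 5 = 11

11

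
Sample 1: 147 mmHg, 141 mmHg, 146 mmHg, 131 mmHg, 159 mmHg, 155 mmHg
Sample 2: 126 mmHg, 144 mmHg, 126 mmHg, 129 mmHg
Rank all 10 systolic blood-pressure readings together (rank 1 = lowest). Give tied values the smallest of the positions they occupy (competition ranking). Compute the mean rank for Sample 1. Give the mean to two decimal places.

Sorted (ascending): 126, 126, 129, 131, 141, 144, 146, 147, 155, 159
The 2 values of 126 occupy positions 1–2 → each gets rank 1.
Sample 1 values → pooled ranks: 147→8, 141→5, 146→7, 131→4, 159→10, 155→9
Mean rank = (8 + 5 + 7 + 4 + 10 + 9) / 6 = 7.17

7.17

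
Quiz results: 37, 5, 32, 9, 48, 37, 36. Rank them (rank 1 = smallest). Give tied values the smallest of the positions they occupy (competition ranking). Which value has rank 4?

36

Sorted (ascending): 5, 9, 32, 36, 37, 37, 48
The 2 values of 37 occupy positions 5–6 → each gets rank 5.
Rank 4 → value 36.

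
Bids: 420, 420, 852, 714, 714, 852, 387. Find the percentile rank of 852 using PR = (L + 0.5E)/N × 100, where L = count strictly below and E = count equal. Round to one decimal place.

N = 7.
Strictly below 852: 5. Equal to 852: 2.
PR = (5 + 0.5·2)/7 × 100 = 85.7

85.7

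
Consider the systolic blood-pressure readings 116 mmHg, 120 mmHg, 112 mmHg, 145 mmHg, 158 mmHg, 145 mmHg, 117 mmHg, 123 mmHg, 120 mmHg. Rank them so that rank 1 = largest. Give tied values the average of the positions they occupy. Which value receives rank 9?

112

Sorted (descending): 158, 145, 145, 123, 120, 120, 117, 116, 112
The 2 values of 145 occupy positions 2–3 → average rank (2+3)/2 = 2.5.
The 2 values of 120 occupy positions 5–6 → average rank (5+6)/2 = 5.5.
Rank 9 → value 112.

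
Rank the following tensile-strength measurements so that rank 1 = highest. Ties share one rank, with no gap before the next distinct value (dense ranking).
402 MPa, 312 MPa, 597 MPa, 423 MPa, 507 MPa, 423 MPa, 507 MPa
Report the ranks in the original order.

Sorted (descending): 597, 507, 507, 423, 423, 402, 312
The 2 values of 507 share dense rank 2.
The 2 values of 423 share dense rank 3.
Remaining distinct values take the next consecutive integers.

4, 5, 1, 3, 2, 3, 2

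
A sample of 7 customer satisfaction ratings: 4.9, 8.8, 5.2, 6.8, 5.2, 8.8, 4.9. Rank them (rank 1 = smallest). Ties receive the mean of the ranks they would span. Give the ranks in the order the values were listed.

1.5, 6.5, 3.5, 5, 3.5, 6.5, 1.5

Sorted (ascending): 4.9, 4.9, 5.2, 5.2, 6.8, 8.8, 8.8
The 2 values of 4.9 occupy positions 1–2 → average rank (1+2)/2 = 1.5.
The 2 values of 5.2 occupy positions 3–4 → average rank (3+4)/2 = 3.5.
The 2 values of 8.8 occupy positions 6–7 → average rank (6+7)/2 = 6.5.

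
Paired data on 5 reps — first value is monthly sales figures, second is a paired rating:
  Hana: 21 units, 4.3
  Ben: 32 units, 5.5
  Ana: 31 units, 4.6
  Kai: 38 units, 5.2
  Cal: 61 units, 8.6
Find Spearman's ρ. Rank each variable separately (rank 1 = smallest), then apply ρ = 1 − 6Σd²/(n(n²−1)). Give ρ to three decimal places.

0.900

Ranks of variable 1: 1, 3, 2, 4, 5
Ranks of variable 2: 1, 4, 2, 3, 5
d = r₁ − r₂: 0, -1, 0, 1, 0
d²: 0, 1, 0, 1, 0; Σd² = 2
ρ = 1 − 6·2/(5·24) = 1 − 12/120 = 0.900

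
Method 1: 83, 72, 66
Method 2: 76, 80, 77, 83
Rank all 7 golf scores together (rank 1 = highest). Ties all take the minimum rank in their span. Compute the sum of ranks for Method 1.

Sorted (descending): 83, 83, 80, 77, 76, 72, 66
The 2 values of 83 occupy positions 1–2 → each gets rank 1.
Method 1 values → pooled ranks: 83→1, 72→6, 66→7
Rank sum = 1 + 6 + 7 = 14

14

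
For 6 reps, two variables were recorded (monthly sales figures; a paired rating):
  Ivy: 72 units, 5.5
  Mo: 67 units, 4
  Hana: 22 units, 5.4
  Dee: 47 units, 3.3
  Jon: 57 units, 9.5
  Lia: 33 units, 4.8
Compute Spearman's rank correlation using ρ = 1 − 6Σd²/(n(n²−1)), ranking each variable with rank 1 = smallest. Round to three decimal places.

0.200

Ranks of variable 1: 6, 5, 1, 3, 4, 2
Ranks of variable 2: 5, 2, 4, 1, 6, 3
d = r₁ − r₂: 1, 3, -3, 2, -2, -1
d²: 1, 9, 9, 4, 4, 1; Σd² = 28
ρ = 1 − 6·28/(6·35) = 1 − 168/210 = 0.200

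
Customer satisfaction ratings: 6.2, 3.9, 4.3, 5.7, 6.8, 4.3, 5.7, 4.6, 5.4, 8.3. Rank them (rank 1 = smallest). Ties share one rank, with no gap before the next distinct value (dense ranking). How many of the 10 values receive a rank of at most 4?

Sorted (ascending): 3.9, 4.3, 4.3, 4.6, 5.4, 5.7, 5.7, 6.2, 6.8, 8.3
The 2 values of 4.3 share dense rank 2.
The 2 values of 5.7 share dense rank 5.
Remaining distinct values take the next consecutive integers.
Ranks ≤ 4: {1, 2, 2, 3, 4} → 5 values.

5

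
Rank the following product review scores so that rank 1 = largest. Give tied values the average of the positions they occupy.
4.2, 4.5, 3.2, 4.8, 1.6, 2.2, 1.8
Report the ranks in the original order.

Sorted (descending): 4.8, 4.5, 4.2, 3.2, 2.2, 1.8, 1.6
No ties — each value takes its position as its rank.

3, 2, 4, 1, 7, 5, 6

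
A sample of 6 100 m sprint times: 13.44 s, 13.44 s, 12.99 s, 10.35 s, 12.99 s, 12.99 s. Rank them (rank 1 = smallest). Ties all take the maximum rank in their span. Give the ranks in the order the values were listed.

6, 6, 4, 1, 4, 4

Sorted (ascending): 10.35, 12.99, 12.99, 12.99, 13.44, 13.44
The 3 values of 12.99 occupy positions 2–4 → each gets rank 4.
The 2 values of 13.44 occupy positions 5–6 → each gets rank 6.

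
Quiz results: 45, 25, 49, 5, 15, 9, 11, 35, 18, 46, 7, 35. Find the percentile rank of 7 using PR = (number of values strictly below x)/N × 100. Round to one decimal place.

N = 12.
Strictly below 7: 1. Equal to 7: 1.
PR = 1/12 × 100 = 8.3

8.3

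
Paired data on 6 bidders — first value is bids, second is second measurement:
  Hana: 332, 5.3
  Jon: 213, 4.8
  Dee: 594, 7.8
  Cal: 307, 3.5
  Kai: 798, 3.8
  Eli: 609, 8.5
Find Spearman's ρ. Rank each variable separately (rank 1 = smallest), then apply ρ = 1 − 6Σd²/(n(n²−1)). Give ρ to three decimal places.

Ranks of variable 1: 3, 1, 4, 2, 6, 5
Ranks of variable 2: 4, 3, 5, 1, 2, 6
d = r₁ − r₂: -1, -2, -1, 1, 4, -1
d²: 1, 4, 1, 1, 16, 1; Σd² = 24
ρ = 1 − 6·24/(6·35) = 1 − 144/210 = 0.314

0.314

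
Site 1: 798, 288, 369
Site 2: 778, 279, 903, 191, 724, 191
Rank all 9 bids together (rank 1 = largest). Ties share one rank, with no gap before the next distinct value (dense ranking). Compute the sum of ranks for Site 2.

Sorted (descending): 903, 798, 778, 724, 369, 288, 279, 191, 191
The 2 values of 191 share dense rank 8.
Remaining distinct values take the next consecutive integers.
Site 2 values → pooled ranks: 778→3, 279→7, 903→1, 191→8, 724→4, 191→8
Rank sum = 3 + 7 + 1 + 8 + 4 + 8 = 31

31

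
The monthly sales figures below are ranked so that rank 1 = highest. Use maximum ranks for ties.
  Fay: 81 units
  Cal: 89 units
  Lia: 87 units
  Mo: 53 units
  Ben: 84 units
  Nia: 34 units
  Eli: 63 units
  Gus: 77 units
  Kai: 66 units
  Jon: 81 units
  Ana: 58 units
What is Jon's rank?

Sorted (descending): 89, 87, 84, 81, 81, 77, 66, 63, 58, 53, 34
The 2 values of 81 occupy positions 4–5 → each gets rank 5.
Jon has value 81 units → rank 5.

5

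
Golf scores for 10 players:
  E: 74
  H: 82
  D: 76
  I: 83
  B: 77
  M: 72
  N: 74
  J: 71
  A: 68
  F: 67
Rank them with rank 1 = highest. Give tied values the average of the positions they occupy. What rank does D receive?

4

Sorted (descending): 83, 82, 77, 76, 74, 74, 72, 71, 68, 67
The 2 values of 74 occupy positions 5–6 → average rank (5+6)/2 = 5.5.
D has value 76 → rank 4.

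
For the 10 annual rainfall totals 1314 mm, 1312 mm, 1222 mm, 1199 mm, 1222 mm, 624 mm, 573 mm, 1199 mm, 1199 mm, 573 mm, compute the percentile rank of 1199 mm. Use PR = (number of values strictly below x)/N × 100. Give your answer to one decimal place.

N = 10.
Strictly below 1199: 3. Equal to 1199: 3.
PR = 3/10 × 100 = 30.0

30.0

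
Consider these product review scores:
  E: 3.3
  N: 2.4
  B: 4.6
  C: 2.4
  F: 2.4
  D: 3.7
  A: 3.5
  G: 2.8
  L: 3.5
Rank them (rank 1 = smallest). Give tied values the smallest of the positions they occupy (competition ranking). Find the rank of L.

6

Sorted (ascending): 2.4, 2.4, 2.4, 2.8, 3.3, 3.5, 3.5, 3.7, 4.6
The 3 values of 2.4 occupy positions 1–3 → each gets rank 1.
The 2 values of 3.5 occupy positions 6–7 → each gets rank 6.
L has value 3.5 → rank 6.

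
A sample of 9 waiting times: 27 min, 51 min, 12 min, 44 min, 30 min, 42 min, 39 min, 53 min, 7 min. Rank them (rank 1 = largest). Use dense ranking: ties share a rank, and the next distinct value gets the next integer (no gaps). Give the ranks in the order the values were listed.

Sorted (descending): 53, 51, 44, 42, 39, 30, 27, 12, 7
No ties — each value takes its position as its rank.

7, 2, 8, 3, 6, 4, 5, 1, 9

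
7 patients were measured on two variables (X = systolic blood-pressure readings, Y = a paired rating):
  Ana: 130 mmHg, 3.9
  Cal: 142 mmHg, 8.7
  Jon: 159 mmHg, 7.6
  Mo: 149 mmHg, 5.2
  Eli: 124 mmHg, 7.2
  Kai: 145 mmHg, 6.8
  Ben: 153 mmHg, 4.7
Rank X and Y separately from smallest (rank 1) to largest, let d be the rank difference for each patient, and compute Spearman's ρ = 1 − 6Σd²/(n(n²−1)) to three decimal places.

0.036

Ranks of variable 1: 2, 3, 7, 5, 1, 4, 6
Ranks of variable 2: 1, 7, 6, 3, 5, 4, 2
d = r₁ − r₂: 1, -4, 1, 2, -4, 0, 4
d²: 1, 16, 1, 4, 16, 0, 16; Σd² = 54
ρ = 1 − 6·54/(7·48) = 1 − 324/336 = 0.036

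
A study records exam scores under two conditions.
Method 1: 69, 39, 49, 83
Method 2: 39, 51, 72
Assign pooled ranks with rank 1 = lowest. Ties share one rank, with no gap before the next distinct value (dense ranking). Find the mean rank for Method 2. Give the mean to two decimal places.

3.00

Sorted (ascending): 39, 39, 49, 51, 69, 72, 83
The 2 values of 39 share dense rank 1.
Remaining distinct values take the next consecutive integers.
Method 2 values → pooled ranks: 39→1, 51→3, 72→5
Mean rank = (1 + 3 + 5) / 3 = 3.00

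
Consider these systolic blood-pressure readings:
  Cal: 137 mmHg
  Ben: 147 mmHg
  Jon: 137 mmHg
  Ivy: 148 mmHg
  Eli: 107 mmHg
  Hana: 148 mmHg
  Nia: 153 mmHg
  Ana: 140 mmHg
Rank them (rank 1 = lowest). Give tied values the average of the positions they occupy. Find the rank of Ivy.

Sorted (ascending): 107, 137, 137, 140, 147, 148, 148, 153
The 2 values of 137 occupy positions 2–3 → average rank (2+3)/2 = 2.5.
The 2 values of 148 occupy positions 6–7 → average rank (6+7)/2 = 6.5.
Ivy has value 148 mmHg → rank 6.5.

6.5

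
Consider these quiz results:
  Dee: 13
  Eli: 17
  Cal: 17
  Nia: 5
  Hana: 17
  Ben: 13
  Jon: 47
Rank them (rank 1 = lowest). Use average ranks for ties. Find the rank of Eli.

Sorted (ascending): 5, 13, 13, 17, 17, 17, 47
The 2 values of 13 occupy positions 2–3 → average rank (2+3)/2 = 2.5.
The 3 values of 17 occupy positions 4–6 → average rank 5.
Eli has value 17 → rank 5.

5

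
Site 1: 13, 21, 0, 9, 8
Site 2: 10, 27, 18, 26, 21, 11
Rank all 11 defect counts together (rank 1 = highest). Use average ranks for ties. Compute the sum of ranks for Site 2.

Sorted (descending): 27, 26, 21, 21, 18, 13, 11, 10, 9, 8, 0
The 2 values of 21 occupy positions 3–4 → average rank (3+4)/2 = 3.5.
Site 2 values → pooled ranks: 10→8, 27→1, 18→5, 26→2, 21→3.5, 11→7
Rank sum = 8 + 1 + 5 + 2 + 3.5 + 7 = 26.5

26.5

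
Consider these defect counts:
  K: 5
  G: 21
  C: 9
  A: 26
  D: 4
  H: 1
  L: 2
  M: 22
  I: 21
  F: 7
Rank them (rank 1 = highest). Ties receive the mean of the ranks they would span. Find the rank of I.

Sorted (descending): 26, 22, 21, 21, 9, 7, 5, 4, 2, 1
The 2 values of 21 occupy positions 3–4 → average rank (3+4)/2 = 3.5.
I has value 21 → rank 3.5.

3.5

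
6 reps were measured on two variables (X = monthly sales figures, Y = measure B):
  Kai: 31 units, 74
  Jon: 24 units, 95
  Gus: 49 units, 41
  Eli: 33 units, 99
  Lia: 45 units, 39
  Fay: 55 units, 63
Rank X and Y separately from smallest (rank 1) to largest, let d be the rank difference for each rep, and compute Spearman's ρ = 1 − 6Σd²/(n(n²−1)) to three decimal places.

-0.600

Ranks of variable 1: 2, 1, 5, 3, 4, 6
Ranks of variable 2: 4, 5, 2, 6, 1, 3
d = r₁ − r₂: -2, -4, 3, -3, 3, 3
d²: 4, 16, 9, 9, 9, 9; Σd² = 56
ρ = 1 − 6·56/(6·35) = 1 − 336/210 = -0.600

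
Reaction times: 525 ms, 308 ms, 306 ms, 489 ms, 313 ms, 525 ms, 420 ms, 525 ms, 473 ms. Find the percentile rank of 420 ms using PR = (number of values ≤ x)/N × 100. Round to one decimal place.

44.4

N = 9.
Strictly below 420: 3. Equal to 420: 1.
PR = 4/9 × 100 = 44.4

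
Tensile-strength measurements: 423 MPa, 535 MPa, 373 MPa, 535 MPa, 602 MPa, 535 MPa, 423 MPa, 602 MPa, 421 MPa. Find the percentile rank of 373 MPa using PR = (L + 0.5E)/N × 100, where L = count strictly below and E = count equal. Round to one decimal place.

5.6

N = 9.
Strictly below 373: 0. Equal to 373: 1.
PR = (0 + 0.5·1)/9 × 100 = 5.6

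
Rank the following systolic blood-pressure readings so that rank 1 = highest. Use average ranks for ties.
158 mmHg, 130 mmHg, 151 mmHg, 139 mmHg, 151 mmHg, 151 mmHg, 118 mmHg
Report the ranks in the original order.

Sorted (descending): 158, 151, 151, 151, 139, 130, 118
The 3 values of 151 occupy positions 2–4 → average rank 3.

1, 6, 3, 5, 3, 3, 7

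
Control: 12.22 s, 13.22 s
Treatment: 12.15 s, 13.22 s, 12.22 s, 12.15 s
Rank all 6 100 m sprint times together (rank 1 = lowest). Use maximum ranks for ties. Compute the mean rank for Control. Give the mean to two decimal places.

Sorted (ascending): 12.15, 12.15, 12.22, 12.22, 13.22, 13.22
The 2 values of 12.15 occupy positions 1–2 → each gets rank 2.
The 2 values of 12.22 occupy positions 3–4 → each gets rank 4.
The 2 values of 13.22 occupy positions 5–6 → each gets rank 6.
Control values → pooled ranks: 12.22→4, 13.22→6
Mean rank = (4 + 6) / 2 = 5.00

5.00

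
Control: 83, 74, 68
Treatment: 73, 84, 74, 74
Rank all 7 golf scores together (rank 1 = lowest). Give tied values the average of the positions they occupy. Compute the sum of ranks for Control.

11

Sorted (ascending): 68, 73, 74, 74, 74, 83, 84
The 3 values of 74 occupy positions 3–5 → average rank 4.
Control values → pooled ranks: 83→6, 74→4, 68→1
Rank sum = 6 + 4 + 1 = 11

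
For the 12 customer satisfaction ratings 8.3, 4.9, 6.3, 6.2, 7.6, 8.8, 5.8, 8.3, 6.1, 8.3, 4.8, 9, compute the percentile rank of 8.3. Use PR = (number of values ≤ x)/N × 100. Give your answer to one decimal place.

83.3

N = 12.
Strictly below 8.3: 7. Equal to 8.3: 3.
PR = 10/12 × 100 = 83.3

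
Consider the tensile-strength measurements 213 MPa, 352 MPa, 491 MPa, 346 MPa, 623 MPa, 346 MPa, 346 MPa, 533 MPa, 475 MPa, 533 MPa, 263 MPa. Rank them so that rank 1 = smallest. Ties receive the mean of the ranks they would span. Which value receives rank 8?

Sorted (ascending): 213, 263, 346, 346, 346, 352, 475, 491, 533, 533, 623
The 3 values of 346 occupy positions 3–5 → average rank 4.
The 2 values of 533 occupy positions 9–10 → average rank (9+10)/2 = 9.5.
Rank 8 → value 491.

491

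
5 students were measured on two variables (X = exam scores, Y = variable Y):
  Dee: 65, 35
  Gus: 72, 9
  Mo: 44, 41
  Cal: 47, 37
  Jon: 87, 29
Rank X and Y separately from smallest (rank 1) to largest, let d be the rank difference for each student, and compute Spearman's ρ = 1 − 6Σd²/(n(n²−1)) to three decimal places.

-0.900

Ranks of variable 1: 3, 4, 1, 2, 5
Ranks of variable 2: 3, 1, 5, 4, 2
d = r₁ − r₂: 0, 3, -4, -2, 3
d²: 0, 9, 16, 4, 9; Σd² = 38
ρ = 1 − 6·38/(5·24) = 1 − 228/120 = -0.900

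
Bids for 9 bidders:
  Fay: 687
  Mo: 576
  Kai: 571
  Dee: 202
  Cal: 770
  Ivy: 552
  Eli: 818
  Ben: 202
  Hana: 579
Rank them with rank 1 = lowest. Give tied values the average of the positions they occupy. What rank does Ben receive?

Sorted (ascending): 202, 202, 552, 571, 576, 579, 687, 770, 818
The 2 values of 202 occupy positions 1–2 → average rank (1+2)/2 = 1.5.
Ben has value 202 → rank 1.5.

1.5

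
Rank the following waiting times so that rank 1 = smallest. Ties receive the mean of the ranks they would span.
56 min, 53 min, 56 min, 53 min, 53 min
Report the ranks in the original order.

Sorted (ascending): 53, 53, 53, 56, 56
The 3 values of 53 occupy positions 1–3 → average rank 2.
The 2 values of 56 occupy positions 4–5 → average rank (4+5)/2 = 4.5.

4.5, 2, 4.5, 2, 2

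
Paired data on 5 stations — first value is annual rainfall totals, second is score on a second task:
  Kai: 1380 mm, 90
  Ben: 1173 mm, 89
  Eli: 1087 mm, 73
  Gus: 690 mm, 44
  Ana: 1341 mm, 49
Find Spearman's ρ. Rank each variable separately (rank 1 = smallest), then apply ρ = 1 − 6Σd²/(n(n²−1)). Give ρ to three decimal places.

Ranks of variable 1: 5, 3, 2, 1, 4
Ranks of variable 2: 5, 4, 3, 1, 2
d = r₁ − r₂: 0, -1, -1, 0, 2
d²: 0, 1, 1, 0, 4; Σd² = 6
ρ = 1 − 6·6/(5·24) = 1 − 36/120 = 0.700

0.700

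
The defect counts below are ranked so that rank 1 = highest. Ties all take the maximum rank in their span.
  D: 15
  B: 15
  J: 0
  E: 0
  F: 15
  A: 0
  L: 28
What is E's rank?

7

Sorted (descending): 28, 15, 15, 15, 0, 0, 0
The 3 values of 15 occupy positions 2–4 → each gets rank 4.
The 3 values of 0 occupy positions 5–7 → each gets rank 7.
E has value 0 → rank 7.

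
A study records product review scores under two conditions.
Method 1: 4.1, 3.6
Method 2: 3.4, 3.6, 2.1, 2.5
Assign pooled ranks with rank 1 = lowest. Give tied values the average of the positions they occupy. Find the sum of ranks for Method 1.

Sorted (ascending): 2.1, 2.5, 3.4, 3.6, 3.6, 4.1
The 2 values of 3.6 occupy positions 4–5 → average rank (4+5)/2 = 4.5.
Method 1 values → pooled ranks: 4.1→6, 3.6→4.5
Rank sum = 6 + 4.5 = 10.5

10.5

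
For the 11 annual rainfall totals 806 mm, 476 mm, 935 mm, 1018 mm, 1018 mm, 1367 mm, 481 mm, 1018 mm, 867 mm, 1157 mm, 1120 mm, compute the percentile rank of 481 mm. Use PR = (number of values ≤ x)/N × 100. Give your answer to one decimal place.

N = 11.
Strictly below 481: 1. Equal to 481: 1.
PR = 2/11 × 100 = 18.2

18.2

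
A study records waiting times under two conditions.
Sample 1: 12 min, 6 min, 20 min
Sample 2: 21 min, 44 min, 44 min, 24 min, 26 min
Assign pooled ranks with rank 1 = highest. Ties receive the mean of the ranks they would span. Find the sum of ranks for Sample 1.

21

Sorted (descending): 44, 44, 26, 24, 21, 20, 12, 6
The 2 values of 44 occupy positions 1–2 → average rank (1+2)/2 = 1.5.
Sample 1 values → pooled ranks: 12→7, 6→8, 20→6
Rank sum = 7 + 8 + 6 = 21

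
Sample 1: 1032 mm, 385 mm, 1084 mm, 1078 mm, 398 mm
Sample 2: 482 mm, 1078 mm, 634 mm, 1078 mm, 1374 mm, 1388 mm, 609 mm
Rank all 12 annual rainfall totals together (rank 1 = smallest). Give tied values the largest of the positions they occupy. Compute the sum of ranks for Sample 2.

Sorted (ascending): 385, 398, 482, 609, 634, 1032, 1078, 1078, 1078, 1084, 1374, 1388
The 3 values of 1078 occupy positions 7–9 → each gets rank 9.
Sample 2 values → pooled ranks: 482→3, 1078→9, 634→5, 1078→9, 1374→11, 1388→12, 609→4
Rank sum = 3 + 9 + 5 + 9 + 11 + 12 + 4 = 53

53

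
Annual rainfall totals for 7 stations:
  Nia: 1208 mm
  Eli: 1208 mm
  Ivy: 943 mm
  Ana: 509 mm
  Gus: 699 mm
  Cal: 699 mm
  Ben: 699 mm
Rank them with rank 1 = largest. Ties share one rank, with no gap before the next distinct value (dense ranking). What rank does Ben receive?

3

Sorted (descending): 1208, 1208, 943, 699, 699, 699, 509
The 2 values of 1208 share dense rank 1.
The 3 values of 699 share dense rank 3.
Remaining distinct values take the next consecutive integers.
Ben has value 699 mm → rank 3.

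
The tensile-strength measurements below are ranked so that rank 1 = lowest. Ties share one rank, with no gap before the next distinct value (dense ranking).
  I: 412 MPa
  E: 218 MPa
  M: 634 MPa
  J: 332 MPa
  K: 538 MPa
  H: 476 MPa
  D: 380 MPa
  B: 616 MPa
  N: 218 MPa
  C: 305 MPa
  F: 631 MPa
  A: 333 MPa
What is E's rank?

1

Sorted (ascending): 218, 218, 305, 332, 333, 380, 412, 476, 538, 616, 631, 634
The 2 values of 218 share dense rank 1.
Remaining distinct values take the next consecutive integers.
E has value 218 MPa → rank 1.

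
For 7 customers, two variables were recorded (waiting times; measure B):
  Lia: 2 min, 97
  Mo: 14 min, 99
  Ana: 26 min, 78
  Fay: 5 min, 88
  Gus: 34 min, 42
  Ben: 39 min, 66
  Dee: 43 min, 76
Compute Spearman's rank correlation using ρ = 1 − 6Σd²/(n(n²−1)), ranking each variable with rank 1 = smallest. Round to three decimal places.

-0.750

Ranks of variable 1: 1, 3, 4, 2, 5, 6, 7
Ranks of variable 2: 6, 7, 4, 5, 1, 2, 3
d = r₁ − r₂: -5, -4, 0, -3, 4, 4, 4
d²: 25, 16, 0, 9, 16, 16, 16; Σd² = 98
ρ = 1 − 6·98/(7·48) = 1 − 588/336 = -0.750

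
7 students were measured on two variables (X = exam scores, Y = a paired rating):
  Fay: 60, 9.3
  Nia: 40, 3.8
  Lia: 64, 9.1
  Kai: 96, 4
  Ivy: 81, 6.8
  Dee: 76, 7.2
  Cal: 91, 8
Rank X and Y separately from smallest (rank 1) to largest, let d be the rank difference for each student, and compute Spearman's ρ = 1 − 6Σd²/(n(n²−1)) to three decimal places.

Ranks of variable 1: 2, 1, 3, 7, 5, 4, 6
Ranks of variable 2: 7, 1, 6, 2, 3, 4, 5
d = r₁ − r₂: -5, 0, -3, 5, 2, 0, 1
d²: 25, 0, 9, 25, 4, 0, 1; Σd² = 64
ρ = 1 − 6·64/(7·48) = 1 − 384/336 = -0.143

-0.143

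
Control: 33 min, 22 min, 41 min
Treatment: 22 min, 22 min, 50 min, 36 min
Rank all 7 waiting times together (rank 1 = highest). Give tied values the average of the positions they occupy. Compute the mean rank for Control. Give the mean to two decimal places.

4.00

Sorted (descending): 50, 41, 36, 33, 22, 22, 22
The 3 values of 22 occupy positions 5–7 → average rank 6.
Control values → pooled ranks: 33→4, 22→6, 41→2
Mean rank = (4 + 6 + 2) / 3 = 4.00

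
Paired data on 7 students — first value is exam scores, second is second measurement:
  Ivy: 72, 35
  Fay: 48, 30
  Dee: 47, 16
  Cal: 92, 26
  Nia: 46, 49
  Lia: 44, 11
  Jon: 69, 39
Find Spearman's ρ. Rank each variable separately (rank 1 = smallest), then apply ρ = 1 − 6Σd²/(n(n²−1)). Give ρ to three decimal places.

Ranks of variable 1: 6, 4, 3, 7, 2, 1, 5
Ranks of variable 2: 5, 4, 2, 3, 7, 1, 6
d = r₁ − r₂: 1, 0, 1, 4, -5, 0, -1
d²: 1, 0, 1, 16, 25, 0, 1; Σd² = 44
ρ = 1 − 6·44/(7·48) = 1 − 264/336 = 0.214

0.214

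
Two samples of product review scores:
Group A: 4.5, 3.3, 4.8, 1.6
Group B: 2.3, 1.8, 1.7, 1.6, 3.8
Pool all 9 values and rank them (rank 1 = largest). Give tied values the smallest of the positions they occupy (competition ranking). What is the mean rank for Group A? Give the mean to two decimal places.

Sorted (descending): 4.8, 4.5, 3.8, 3.3, 2.3, 1.8, 1.7, 1.6, 1.6
The 2 values of 1.6 occupy positions 8–9 → each gets rank 8.
Group A values → pooled ranks: 4.5→2, 3.3→4, 4.8→1, 1.6→8
Mean rank = (2 + 4 + 1 + 8) / 4 = 3.75

3.75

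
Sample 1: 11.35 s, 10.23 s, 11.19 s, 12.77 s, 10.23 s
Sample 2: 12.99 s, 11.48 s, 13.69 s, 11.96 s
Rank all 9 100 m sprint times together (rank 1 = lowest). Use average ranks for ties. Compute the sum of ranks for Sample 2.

28

Sorted (ascending): 10.23, 10.23, 11.19, 11.35, 11.48, 11.96, 12.77, 12.99, 13.69
The 2 values of 10.23 occupy positions 1–2 → average rank (1+2)/2 = 1.5.
Sample 2 values → pooled ranks: 12.99→8, 11.48→5, 13.69→9, 11.96→6
Rank sum = 8 + 5 + 9 + 6 = 28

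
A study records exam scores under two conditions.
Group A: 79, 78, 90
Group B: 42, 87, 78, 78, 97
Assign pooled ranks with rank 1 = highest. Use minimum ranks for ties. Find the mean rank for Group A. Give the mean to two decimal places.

3.67

Sorted (descending): 97, 90, 87, 79, 78, 78, 78, 42
The 3 values of 78 occupy positions 5–7 → each gets rank 5.
Group A values → pooled ranks: 79→4, 78→5, 90→2
Mean rank = (4 + 5 + 2) / 3 = 3.67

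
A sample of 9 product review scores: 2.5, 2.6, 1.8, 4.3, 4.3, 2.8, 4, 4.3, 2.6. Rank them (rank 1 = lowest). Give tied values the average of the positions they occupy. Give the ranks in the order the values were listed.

2, 3.5, 1, 8, 8, 5, 6, 8, 3.5

Sorted (ascending): 1.8, 2.5, 2.6, 2.6, 2.8, 4, 4.3, 4.3, 4.3
The 2 values of 2.6 occupy positions 3–4 → average rank (3+4)/2 = 3.5.
The 3 values of 4.3 occupy positions 7–9 → average rank 8.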